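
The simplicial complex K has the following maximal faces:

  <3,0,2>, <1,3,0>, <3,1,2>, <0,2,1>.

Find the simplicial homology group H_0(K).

H_0 = Z.

We work with the vertex ordering 0 < 1 < 2 < 3. The simplices of K, each written with vertices in increasing order, are:

  0-simplices (4): [0], [1], [2], [3]
  1-simplices (6): [0,1], [0,2], [0,3], [1,2], [1,3], [2,3]
  2-simplices (4): [0,1,2], [0,1,3], [0,2,3], [1,2,3]

giving chain groups C_0 ≅ Z^4, C_1 ≅ Z^6, C_2 ≅ Z^4.

Boundary ∂_1: C_1 → C_0 is given by ∂[p,q] = [q] − [p]. For instance
  ∂[0,3] = [3] − [0].
The resulting 4×6 matrix has rank 3, and its Smith normal form has invariant factors (1,1,1).

Boundary ∂_2: C_2 → C_1 acts by ∂[p,q,r] = [q,r] − [p,r] + [p,q]. For instance
  ∂[0,1,2] = [1,2] − [0,2] + [0,1],
  ∂[1,2,3] = [2,3] − [1,3] + [1,2].
This gives a 6×4 integer matrix of rank 3; reducing to Smith normal form yields diagonal entries (1,1,1).

Now H_k = ker ∂_k / im ∂_{k+1}, so:

  H_0: rank C_0 − rank ∂_1 = 4 − 3 = 1, and the invariant factors of ∂_1 are all 1, so H_0 ≅ Z.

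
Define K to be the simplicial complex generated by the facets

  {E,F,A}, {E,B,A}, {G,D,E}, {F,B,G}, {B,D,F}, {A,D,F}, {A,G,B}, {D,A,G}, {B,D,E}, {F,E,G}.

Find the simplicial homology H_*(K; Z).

K has 6 vertices, 15 edges, 10 triangles.
rank ∂_0 = 0, rank ∂_1 = 5 ⇒ b_0 = 6 − 0 − 5 = 1; all invariant factors of ∂_1 are 1 so no torsion. So H_0 ≅ Z.
rank ∂_1 = 5, rank ∂_2 = 10 ⇒ b_1 = 15 − 5 − 10 = 0; ∂_2 has invariant factor(s) [2] giving torsion. So H_1 ≅ Z/2.
rank ∂_2 = 10, rank ∂_3 = 0 ⇒ b_2 = 10 − 10 − 0 = 0. So H_2 ≅ 0.

H_0 = Z,  H_1 = Z/2,  H_2 = 0.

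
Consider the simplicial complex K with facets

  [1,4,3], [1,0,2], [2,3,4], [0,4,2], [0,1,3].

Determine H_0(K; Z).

H_0 ≅ Z.

Take the total order 0 < 1 < 2 < 3 < 4 on the vertex set. Then K (dimension 2) consists of the simplices:

  0-simplices (5): [0], [1], [2], [3], [4]
  1-simplices (10): [0,1], [0,2], [0,3], [0,4], [1,2], [1,3], [1,4], [2,3], [2,4], [3,4]
  2-simplices (5): [0,1,2], [0,1,3], [0,2,4], [1,3,4], [2,3,4]

giving chain groups C_0 ≅ Z^5, C_1 ≅ Z^10, C_2 ≅ Z^5.

Boundary ∂_1: C_1 → C_0 sends each edge [p,q] (with p < q) to q − p. For instance
  ∂[2,4] = [4] − [2].
This gives a 5×10 integer matrix of rank 4; reducing to Smith normal form yields diagonal entries (1,1,1,1).

Boundary ∂_2: C_2 → C_1 maps a triangle to the signed sum of its edges. For instance
  ∂[0,2,4] = [2,4] − [0,4] + [0,2],
  ∂[0,1,2] = [1,2] − [0,2] + [0,1].
As a 10×5 matrix over Z this has rank 5, with invariant factors (1,1,1,1,1).

Now H_k = ker ∂_k / im ∂_{k+1}, so:

  H_0: rank C_0 − rank ∂_1 = 5 − 4 = 1, and the invariant factors of ∂_1 are all 1, so H_0 = Z.

(K is a triangulation of the Möbius band.)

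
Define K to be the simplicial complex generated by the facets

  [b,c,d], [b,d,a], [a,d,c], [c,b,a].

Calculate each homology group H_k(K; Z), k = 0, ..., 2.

Fix the vertex order a < b < c < d and write every simplex with vertices in increasing order. Then dim K = 2 and the simplices of K are:

  0-simplices (4): a, b, c, d
  1-simplices (6): ab, ac, ad, bc, bd, cd
  2-simplices (4): abc, abd, acd, bcd

giving chain groups C_0 ≅ Z^4, C_1 ≅ Z^6, C_2 ≅ Z^4.

∂_1: C_1 → C_0 maps an edge to its endpoints' difference, ∂[p,q] = q − p. For instance
  ∂bc = c − b.
As a 4×6 matrix over Z this has rank 3, with invariant factors (1,1,1).

Boundary ∂_2: C_2 → C_1 sends each 2-simplex [p,q,r] to [q,r] − [p,r] + [p,q]. For instance
  ∂abc = bc − ac + ab,
  ∂abd = bd − ad + ab.
The 6×4 boundary matrix has rank 3 and Smith normal form diag(1,1,1).

Computing H_k = (kernel of ∂_k) / (image of ∂_{k+1}):

  H_0: rank C_0 − rank ∂_1 = 4 − 3 = 1, and the invariant factors of ∂_1 are all 1, so H_0 ≅ Z.
  H_1: rank ker ∂_1 − rank ∂_2 = (6 − 3) − 3 = 0, and the invariant factors of ∂_2 are all 1, so H_1 ≅ 0.
  H_2: rank ker ∂_2 − rank ∂_3 = (4 − 3) − 0 = 1, and there is no ∂_3, so H_2 ≅ Z.

H_0 = Z,  H_1 = 0,  H_2 = Z.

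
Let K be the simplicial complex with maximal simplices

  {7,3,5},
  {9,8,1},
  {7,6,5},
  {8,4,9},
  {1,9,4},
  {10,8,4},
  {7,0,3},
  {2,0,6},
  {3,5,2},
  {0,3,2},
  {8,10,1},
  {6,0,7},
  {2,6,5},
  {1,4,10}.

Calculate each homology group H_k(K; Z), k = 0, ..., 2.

H_0 = Z^2,  H_1 = 0,  H_2 = Z^2.

Take the total order 0 < 1 < 2 < 3 < 4 < 5 < 6 < 7 < 8 < 9 < 10 on the vertex set. Then K (dimension 2) consists of the simplices:

  0-simplices (11): [0], [1], [2], [3], [4], [5], [6], [7], [8], [9], [10]
  1-simplices (21): [0,2], [0,3], [0,6], [0,7], [1,4], [1,8], [1,9], [1,10], [2,3], [2,5], [2,6], [3,5], [3,7], [4,8], [4,9], [4,10], [5,6], [5,7], [6,7], [8,9], [8,10]
  2-simplices (14): [0,2,3], [0,2,6], [0,3,7], [0,6,7], [1,4,9], [1,4,10], [1,8,9], [1,8,10], [2,3,5], [2,5,6], [3,5,7], [4,8,9], [4,8,10], [5,6,7]

giving chain groups C_0 ≅ Z^11, C_1 ≅ Z^21, C_2 ≅ Z^14.

The boundary map ∂_1: C_1 → C_0 sends each edge [p,q] (with p < q) to q − p. For instance
  ∂[4,10] = [10] − [4].
As a 11×21 matrix over Z this has rank 9, with invariant factors (1,1,1,1,1,1,1,1,1).

The boundary map ∂_2: C_2 → C_1 maps a triangle to the signed sum of its edges. For instance
  ∂[0,2,3] = [2,3] − [0,3] + [0,2],
  ∂[0,6,7] = [6,7] − [0,7] + [0,6].
As a 21×14 matrix over Z this has rank 12, with invariant factors (1,1,1,1,1,1,1,1,1,1,1,1).

Computing H_k = (kernel of ∂_k) / (image of ∂_{k+1}):

  H_0: rank C_0 − rank ∂_1 = 11 − 9 = 2, and the invariant factors of ∂_1 are all 1, so H_0 = Z^2.
  H_1: rank ker ∂_1 − rank ∂_2 = (21 − 9) − 12 = 0, and the invariant factors of ∂_2 are all 1, so H_1 = 0.
  H_2: rank ker ∂_2 − rank ∂_3 = (14 − 12) − 0 = 2, and there is no ∂_3, so H_2 = Z^2.

(K is a triangulation of the disjoint union of the 2-sphere S^2 and the 2-sphere S^2.)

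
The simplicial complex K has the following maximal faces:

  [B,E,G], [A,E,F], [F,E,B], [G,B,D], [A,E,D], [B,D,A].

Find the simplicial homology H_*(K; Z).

H_0 ≅ Z,  H_1 ≅ Z,  H_2 = 0.

Order the vertices as A < B < D < E < F < G. Listing each simplex with vertices in this order, K has dimension 2 with simplices:

  0-simplices (6): A, B, D, E, F, G
  1-simplices (12): AB, AD, AE, AF, BD, BE, BF, BG, DE, DG, EF, EG
  2-simplices (6): ABD, ADE, AEF, BDG, BEF, BEG

Hence C_0 ≅ Z^6, C_1 ≅ Z^12, C_2 ≅ Z^6.

∂_1: C_1 → C_0 sends each edge [p,q] (with p < q) to q − p.
This gives a 6×12 integer matrix of rank 5; reducing to Smith normal form yields diagonal entries (1,1,1,1,1).

∂_2: C_2 → C_1 sends each 2-simplex [p,q,r] to [q,r] − [p,r] + [p,q]. For instance
  ∂BDG = DG − BG + BD,
  ∂ADE = DE − AE + AD.
This gives a 12×6 integer matrix of rank 6; reducing to Smith normal form yields diagonal entries (1,1,1,1,1,1).

Reading off H_k = ker ∂_k / im ∂_{k+1}:

  H_0: rank C_0 − rank ∂_1 = 6 − 5 = 1, and the invariant factors of ∂_1 are all 1, so H_0 ≅ Z.
  H_1: rank ker ∂_1 − rank ∂_2 = (12 − 5) − 6 = 1, and the invariant factors of ∂_2 are all 1, so H_1 ≅ Z.
  H_2: rank ker ∂_2 − rank ∂_3 = (6 − 6) − 0 = 0, and there is no ∂_3, so H_2 ≅ 0.

As a check, the Euler characteristic is 6 − 12 + 6 = 0, which agrees with 1 − 1 + 0 = 0.
(K is a triangulation of the cylinder S^1 x I.)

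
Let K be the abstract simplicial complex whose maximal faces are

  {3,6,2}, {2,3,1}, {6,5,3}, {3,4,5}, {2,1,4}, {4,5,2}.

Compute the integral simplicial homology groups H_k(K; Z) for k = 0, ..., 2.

H_0 ≅ Z,  H_1 ≅ Z,  H_2 = 0.

Take the total order 1 < 2 < 3 < 4 < 5 < 6 on the vertex set. Then K (dimension 2) consists of the simplices:

  0-simplices (6): [1], [2], [3], [4], [5], [6]
  1-simplices (12): [1,2], [1,3], [1,4], [2,3], [2,4], [2,5], [2,6], [3,4], [3,5], [3,6], [4,5], [5,6]
  2-simplices (6): [1,2,3], [1,2,4], [2,3,6], [2,4,5], [3,4,5], [3,5,6]

giving chain groups C_0 ≅ Z^6, C_1 ≅ Z^12, C_2 ≅ Z^6.

The boundary map ∂_1: C_1 → C_0 maps an edge to its endpoints' difference, ∂[p,q] = q − p. For instance
  ∂[5,6] = [6] − [5].
This gives a 6×12 integer matrix of rank 5; reducing to Smith normal form yields diagonal entries (1,1,1,1,1).

The boundary map ∂_2: C_2 → C_1 sends each 2-simplex [p,q,r] to [q,r] − [p,r] + [p,q]. For instance
  ∂[1,2,4] = [2,4] − [1,4] + [1,2],
  ∂[2,4,5] = [4,5] − [2,5] + [2,4].
The resulting 12×6 matrix has rank 6, and its Smith normal form has invariant factors (1,1,1,1,1,1).

Now H_k = ker ∂_k / im ∂_{k+1}, so:

  H_0: rank C_0 − rank ∂_1 = 6 − 5 = 1, and the invariant factors of ∂_1 are all 1, so H_0 = Z.
  H_1: rank ker ∂_1 − rank ∂_2 = (12 − 5) − 6 = 1, and the invariant factors of ∂_2 are all 1, so H_1 = Z.
  H_2: rank ker ∂_2 − rank ∂_3 = (6 − 6) − 0 = 0, and there is no ∂_3, so H_2 = 0.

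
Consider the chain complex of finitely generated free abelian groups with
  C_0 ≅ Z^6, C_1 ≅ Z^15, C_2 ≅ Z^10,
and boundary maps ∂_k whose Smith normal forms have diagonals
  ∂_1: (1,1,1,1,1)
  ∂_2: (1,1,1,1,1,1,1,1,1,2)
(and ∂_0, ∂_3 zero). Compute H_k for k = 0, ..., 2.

H_0 ≅ Z,  H_1 ≅ Z/2,  H_2 = 0.

H_0: b_0 = 6 − 0 − 5 = 1; torsion from ∂_1 factors > 1: none. So H_0 ≅ Z.
H_1: b_1 = 15 − 5 − 10 = 0; torsion from ∂_2 factors > 1: [2]. So H_1 ≅ Z/2.
H_2: b_2 = 10 − 10 − 0 = 0; torsion from ∂_3 factors > 1: none. So H_2 ≅ 0.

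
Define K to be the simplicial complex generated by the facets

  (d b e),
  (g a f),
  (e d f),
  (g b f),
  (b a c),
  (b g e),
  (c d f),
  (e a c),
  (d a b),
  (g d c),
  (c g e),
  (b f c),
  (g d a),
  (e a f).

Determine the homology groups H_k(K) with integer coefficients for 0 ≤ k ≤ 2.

H_0 = Z,  H_1 = Z^2,  H_2 = Z.

K has 7 vertices, 21 edges, 14 triangles.
rank ∂_0 = 0, rank ∂_1 = 6 ⇒ b_0 = 7 − 0 − 6 = 1; all invariant factors of ∂_1 are 1 so no torsion. So H_0 ≅ Z.
rank ∂_1 = 6, rank ∂_2 = 13 ⇒ b_1 = 21 − 6 − 13 = 2; all invariant factors of ∂_2 are 1 so no torsion. So H_1 ≅ Z^2.
rank ∂_2 = 13, rank ∂_3 = 0 ⇒ b_2 = 14 − 13 − 0 = 1. So H_2 ≅ Z.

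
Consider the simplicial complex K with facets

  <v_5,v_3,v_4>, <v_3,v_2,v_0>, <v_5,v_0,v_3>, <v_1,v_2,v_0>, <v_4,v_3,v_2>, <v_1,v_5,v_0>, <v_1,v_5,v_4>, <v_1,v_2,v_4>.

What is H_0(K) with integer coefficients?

H_0 = Z.

Fix the vertex order v_0 < v_1 < v_2 < v_3 < v_4 < v_5 and write every simplex with vertices in increasing order. Then dim K = 2 and the simplices of K are:

  0-simplices (6): [v_0], [v_1], [v_2], [v_3], [v_4], [v_5]
  1-simplices (12): [v_0,v_1], [v_0,v_2], [v_0,v_3], [v_0,v_5], [v_1,v_2], [v_1,v_4], [v_1,v_5], [v_2,v_3], [v_2,v_4], [v_3,v_4], [v_3,v_5], [v_4,v_5]
  2-simplices (8): [v_0,v_1,v_2], [v_0,v_1,v_5], [v_0,v_2,v_3], [v_0,v_3,v_5], [v_1,v_2,v_4], [v_1,v_4,v_5], [v_2,v_3,v_4], [v_3,v_4,v_5]

Hence C_0 ≅ Z^6, C_1 ≅ Z^12, C_2 ≅ Z^8.

Boundary ∂_1: C_1 → C_0 sends each edge [p,q] (with p < q) to q − p.
The 6×12 boundary matrix has rank 5 and Smith normal form diag(1,1,1,1,1).

The boundary map ∂_2: C_2 → C_1 maps a triangle to the signed sum of its edges. For instance
  ∂[v_0,v_3,v_5] = [v_3,v_5] − [v_0,v_5] + [v_0,v_3],
  ∂[v_0,v_1,v_2] = [v_1,v_2] − [v_0,v_2] + [v_0,v_1].
As a 12×8 matrix over Z this has rank 7, with invariant factors (1,1,1,1,1,1,1).

From H_k ≅ ker(∂_k) / im(∂_{k+1}) we obtain:

  H_0: rank C_0 − rank ∂_1 = 6 − 5 = 1, and the invariant factors of ∂_1 are all 1, so H_0 ≅ Z.

(K is a triangulation of the 2-sphere S^2.)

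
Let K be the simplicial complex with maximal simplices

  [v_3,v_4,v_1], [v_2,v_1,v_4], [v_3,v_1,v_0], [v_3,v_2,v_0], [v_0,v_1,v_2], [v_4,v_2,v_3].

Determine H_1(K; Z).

H_1 = 0.

K has 5 vertices, 9 edges, 6 triangles.
rank ∂_1 = 4, rank ∂_2 = 5 ⇒ b_1 = 9 − 4 − 5 = 0; all invariant factors of ∂_2 are 1 so no torsion. So H_1 = 0.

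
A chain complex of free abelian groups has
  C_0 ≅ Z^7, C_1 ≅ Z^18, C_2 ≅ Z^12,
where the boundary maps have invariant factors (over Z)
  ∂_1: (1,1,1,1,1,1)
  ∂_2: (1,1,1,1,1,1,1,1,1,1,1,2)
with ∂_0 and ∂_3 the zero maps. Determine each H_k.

H_0: b_0 = 7 − 0 − 6 = 1; torsion from ∂_1 factors > 1: none. So H_0 ≅ Z.
H_1: b_1 = 18 − 6 − 12 = 0; torsion from ∂_2 factors > 1: [2]. So H_1 ≅ Z/2.
H_2: b_2 = 12 − 12 − 0 = 0; torsion from ∂_3 factors > 1: none. So H_2 ≅ 0.

H_0 ≅ Z,  H_1 ≅ Z/2,  H_2 = 0.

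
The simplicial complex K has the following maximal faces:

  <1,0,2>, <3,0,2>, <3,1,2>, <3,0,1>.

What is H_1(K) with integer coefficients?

Take the total order 0 < 1 < 2 < 3 on the vertex set. Then K (dimension 2) consists of the simplices:

  0-simplices (4): [0], [1], [2], [3]
  1-simplices (6): [0,1], [0,2], [0,3], [1,2], [1,3], [2,3]
  2-simplices (4): [0,1,2], [0,1,3], [0,2,3], [1,2,3]

so the chain groups are C_0 ≅ Z^4, C_1 ≅ Z^6, C_2 ≅ Z^4.

The boundary map ∂_1: C_1 → C_0 sends each edge [p,q] (with p < q) to q − p. For instance
  ∂[0,3] = [3] − [0].
As a 4×6 matrix over Z this has rank 3, with invariant factors (1,1,1).

∂_2: C_2 → C_1 maps a triangle to the signed sum of its edges. For instance
  ∂[1,2,3] = [2,3] − [1,3] + [1,2],
  ∂[0,2,3] = [2,3] − [0,3] + [0,2].
The 6×4 boundary matrix has rank 3 and Smith normal form diag(1,1,1).

Reading off H_k = ker ∂_k / im ∂_{k+1}:

  H_1: rank ker ∂_1 − rank ∂_2 = (6 − 3) − 3 = 0, and the invariant factors of ∂_2 are all 1, so H_1 = 0.

H_1 ≅ 0.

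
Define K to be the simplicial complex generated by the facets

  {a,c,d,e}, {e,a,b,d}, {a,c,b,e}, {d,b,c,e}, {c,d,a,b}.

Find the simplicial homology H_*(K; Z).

H_0 = Z,  H_1 = 0,  H_2 = 0,  H_3 = Z.

Order the vertices as a < b < c < d < e. Listing each simplex with vertices in this order, K has dimension 3 with simplices:

  0-simplices (5): a, b, c, d, e
  1-simplices (10): ab, ac, ad, ae, bc, bd, be, cd, ce, de
  2-simplices (10): abc, abd, abe, acd, ace, ade, bcd, bce, bde, cde
  3-simplices (5): abcd, abce, abde, acde, bcde

Hence C_0 ≅ Z^5, C_1 ≅ Z^10, C_2 ≅ Z^10, C_3 ≅ Z^5.

Boundary ∂_1: C_1 → C_0 sends each edge [p,q] (with p < q) to q − p. For instance
  ∂ab = b − a.
As a 5×10 matrix over Z this has rank 4, with invariant factors (1,1,1,1).

Boundary ∂_2: C_2 → C_1 acts by ∂[p,q,r] = [q,r] − [p,r] + [p,q]. For instance
  ∂bcd = cd − bd + bc,
  ∂abe = be − ae + ab.
This gives a 10×10 integer matrix of rank 6; reducing to Smith normal form yields diagonal entries (1,1,1,1,1,1).

Boundary ∂_3: C_3 → C_2 sends each 3-simplex σ to the alternating sum Σ_i (−1)^i (σ with its i-th vertex removed). For instance
  ∂bcde = cde − bde + bce − bcd,
  ∂abde = bde − ade + abe − abd.
As a 10×5 matrix over Z this has rank 4, with invariant factors (1,1,1,1).

Now H_k = ker ∂_k / im ∂_{k+1}, so:

  H_0: rank C_0 − rank ∂_1 = 5 − 4 = 1, and the invariant factors of ∂_1 are all 1, so H_0 = Z.
  H_1: rank ker ∂_1 − rank ∂_2 = (10 − 4) − 6 = 0, and the invariant factors of ∂_2 are all 1, so H_1 = 0.
  H_2: rank ker ∂_2 − rank ∂_3 = (10 − 6) − 4 = 0, and the invariant factors of ∂_3 are all 1, so H_2 = 0.
  H_3: rank ker ∂_3 − rank ∂_4 = (5 − 4) − 0 = 1, and there is no ∂_4, so H_3 = Z.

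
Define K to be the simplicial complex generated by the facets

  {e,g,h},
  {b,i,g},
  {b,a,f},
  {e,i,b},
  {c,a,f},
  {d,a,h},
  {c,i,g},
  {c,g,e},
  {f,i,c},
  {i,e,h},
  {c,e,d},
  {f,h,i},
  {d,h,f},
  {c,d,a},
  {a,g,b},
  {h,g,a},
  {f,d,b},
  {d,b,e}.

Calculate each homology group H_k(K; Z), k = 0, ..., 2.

H_0 ≅ Z,  H_1 ≅ Z ⊕ Z/2,  H_2 = 0.

Fix the vertex order a < b < c < d < e < f < g < h < i and write every simplex with vertices in increasing order. Then dim K = 2 and the simplices of K are:

  0-simplices (9): a, b, c, d, e, f, g, h, i
  1-simplices (27): ab, ac, ad, af, ag, ah, bd, be, bf, bg, bi, cd, ce, cf, cg, ci, de, df, dh, eg, eh, ei, fh, fi, gh, gi, hi
  2-simplices (18): abf, abg, acd, acf, adh, agh, bde, bdf, bei, bgi, cde, ceg, cfi, cgi, dfh, egh, ehi, fhi

Hence C_0 ≅ Z^9, C_1 ≅ Z^27, C_2 ≅ Z^18.

∂_1: C_1 → C_0 is given by ∂[p,q] = [q] − [p]. For instance
  ∂eh = h − e.
The 9×27 boundary matrix has rank 8 and Smith normal form diag(1,1,1,1,1,1,1,1).

Boundary ∂_2: C_2 → C_1 acts by ∂[p,q,r] = [q,r] − [p,r] + [p,q]. For instance
  ∂acf = cf − af + ac,
  ∂adh = dh − ah + ad.
The 27×18 boundary matrix has rank 18 and Smith normal form diag(1,1,1,1,1,1,1,1,1,1,1,1,1,1,1,1,1,2).

Reading off H_k = ker ∂_k / im ∂_{k+1}:

  H_0: rank C_0 − rank ∂_1 = 9 − 8 = 1, and the invariant factors of ∂_1 are all 1, so H_0 = Z.
  H_1: rank ker ∂_1 − rank ∂_2 = (27 − 8) − 18 = 1, and ∂_2 has invariant factor 2 > 1, so H_1 = Z ⊕ Z/2.
  H_2: rank ker ∂_2 − rank ∂_3 = (18 − 18) − 0 = 0, and there is no ∂_3, so H_2 = 0.

As a check, the Euler characteristic is 9 − 27 + 18 = 0, which agrees with 1 − 1 + 0 = 0.
(K is a triangulation of the Klein bottle.)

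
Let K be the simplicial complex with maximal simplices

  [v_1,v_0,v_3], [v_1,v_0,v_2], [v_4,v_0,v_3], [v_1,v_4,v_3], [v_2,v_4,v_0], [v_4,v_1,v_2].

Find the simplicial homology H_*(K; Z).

Order the vertices as v_0 < v_1 < v_2 < v_3 < v_4. Listing each simplex with vertices in this order, K has dimension 2 with simplices:

  0-simplices (5): [v_0], [v_1], [v_2], [v_3], [v_4]
  1-simplices (9): [v_0,v_1], [v_0,v_2], [v_0,v_3], [v_0,v_4], [v_1,v_2], [v_1,v_3], [v_1,v_4], [v_2,v_4], [v_3,v_4]
  2-simplices (6): [v_0,v_1,v_2], [v_0,v_1,v_3], [v_0,v_2,v_4], [v_0,v_3,v_4], [v_1,v_2,v_4], [v_1,v_3,v_4]

Hence C_0 ≅ Z^5, C_1 ≅ Z^9, C_2 ≅ Z^6.

The boundary map ∂_1: C_1 → C_0 maps an edge to its endpoints' difference, ∂[p,q] = q − p. For instance
  ∂[v_3,v_4] = [v_4] − [v_3].
The resulting 5×9 matrix has rank 4, and its Smith normal form has invariant factors (1,1,1,1).

Boundary ∂_2: C_2 → C_1 sends each 2-simplex [p,q,r] to [q,r] − [p,r] + [p,q]. For instance
  ∂[v_1,v_3,v_4] = [v_3,v_4] − [v_1,v_4] + [v_1,v_3],
  ∂[v_1,v_2,v_4] = [v_2,v_4] − [v_1,v_4] + [v_1,v_2].
The resulting 9×6 matrix has rank 5, and its Smith normal form has invariant factors (1,1,1,1,1).

Reading off H_k = ker ∂_k / im ∂_{k+1}:

  H_0: rank C_0 − rank ∂_1 = 5 − 4 = 1, and the invariant factors of ∂_1 are all 1, so H_0 = Z.
  H_1: rank ker ∂_1 − rank ∂_2 = (9 − 4) − 5 = 0, and the invariant factors of ∂_2 are all 1, so H_1 = 0.
  H_2: rank ker ∂_2 − rank ∂_3 = (6 − 5) − 0 = 1, and there is no ∂_3, so H_2 = Z.

(K is a triangulation of the 2-sphere S^2.)

H_0 ≅ Z,  H_1 = 0,  H_2 ≅ Z.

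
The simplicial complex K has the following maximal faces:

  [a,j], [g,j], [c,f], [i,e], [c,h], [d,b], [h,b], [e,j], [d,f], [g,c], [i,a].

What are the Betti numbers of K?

Fix the vertex order a < b < c < d < e < f < g < h < i < j and write every simplex with vertices in increasing order. Then dim K = 1 and the simplices of K are:

  0-simplices (10): a, b, c, d, e, f, g, h, i, j
  1-simplices (11): ai, aj, bd, bh, cf, cg, ch, df, ei, ej, gj

Hence C_0 ≅ Z^10, C_1 ≅ Z^11.

∂_1: C_1 → C_0 maps an edge to its endpoints' difference, ∂[p,q] = q − p.
As a 10×11 matrix over Z this has rank 9, with invariant factors (1,1,1,1,1,1,1,1,1).

Now H_k = ker ∂_k / im ∂_{k+1}, so:

  H_0: rank C_0 − rank ∂_1 = 10 − 9 = 1, and the invariant factors of ∂_1 are all 1, so H_0 = Z.
  H_1: rank ker ∂_1 − rank ∂_2 = (11 − 9) − 0 = 2, and there is no ∂_2, so H_1 = Z^2.

Hence the Betti numbers are b_0 = 1, b_1 = 2.

b_0 = 1, b_1 = 2.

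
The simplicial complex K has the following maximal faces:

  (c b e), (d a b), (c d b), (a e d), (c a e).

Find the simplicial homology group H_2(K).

H_2 ≅ 0.

We work with the vertex ordering a < b < c < d < e. The simplices of K, each written with vertices in increasing order, are:

  0-simplices (5): a, b, c, d, e
  1-simplices (10): ab, ac, ad, ae, bc, bd, be, cd, ce, de
  2-simplices (5): abd, ace, ade, bcd, bce

so the chain groups are C_0 ≅ Z^5, C_1 ≅ Z^10, C_2 ≅ Z^5.

Boundary ∂_1: C_1 → C_0 sends each edge [p,q] (with p < q) to q − p. For instance
  ∂ab = b − a.
The 5×10 boundary matrix has rank 4 and Smith normal form diag(1,1,1,1).

The boundary map ∂_2: C_2 → C_1 acts by ∂[p,q,r] = [q,r] − [p,r] + [p,q]. For instance
  ∂bce = ce − be + bc,
  ∂bcd = cd − bd + bc.
The 10×5 boundary matrix has rank 5 and Smith normal form diag(1,1,1,1,1).

Reading off H_k = ker ∂_k / im ∂_{k+1}:

  H_2: rank ker ∂_2 − rank ∂_3 = (5 − 5) − 0 = 0, and there is no ∂_3, so H_2 = 0.

(K is a triangulation of the Möbius band.)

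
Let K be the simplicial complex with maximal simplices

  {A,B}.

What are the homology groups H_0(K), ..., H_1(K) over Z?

We work with the vertex ordering A < B. The simplices of K, each written with vertices in increasing order, are:

  0-simplices (2): A, B
  1-simplices (1): AB

Hence C_0 ≅ Z^2, C_1 ≅ Z^1.

∂_1: C_1 → C_0 sends each edge [p,q] (with p < q) to q − p. For instance
  ∂AB = B − A.
This gives a 2×1 integer matrix of rank 1; reducing to Smith normal form yields diagonal entries (1).

Now H_k = ker ∂_k / im ∂_{k+1}, so:

  H_0: rank C_0 − rank ∂_1 = 2 − 1 = 1, and the invariant factors of ∂_1 are all 1, so H_0 ≅ Z.
  H_1: rank ker ∂_1 − rank ∂_2 = (1 − 1) − 0 = 0, and there is no ∂_2, so H_1 ≅ 0.

(K is a triangulation of the 1-simplex.)

H_0 = Z,  H_1 = 0.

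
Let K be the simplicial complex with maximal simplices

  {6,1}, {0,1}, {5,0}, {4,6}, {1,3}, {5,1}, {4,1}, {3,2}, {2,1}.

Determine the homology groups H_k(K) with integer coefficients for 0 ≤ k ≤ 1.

H_0 = Z,  H_1 = Z^3.

Order the vertices as 0 < 1 < 2 < 3 < 4 < 5 < 6. Listing each simplex with vertices in this order, K has dimension 1 with simplices:

  0-simplices (7): [0], [1], [2], [3], [4], [5], [6]
  1-simplices (9): [0,1], [0,5], [1,2], [1,3], [1,4], [1,5], [1,6], [2,3], [4,6]

giving chain groups C_0 ≅ Z^7, C_1 ≅ Z^9.

The boundary map ∂_1: C_1 → C_0 sends each edge [p,q] (with p < q) to q − p. For instance
  ∂[4,6] = [6] − [4].
As a 7×9 matrix over Z this has rank 6, with invariant factors (1,1,1,1,1,1).

Now H_k = ker ∂_k / im ∂_{k+1}, so:

  H_0: rank C_0 − rank ∂_1 = 7 − 6 = 1, and the invariant factors of ∂_1 are all 1, so H_0 ≅ Z.
  H_1: rank ker ∂_1 − rank ∂_2 = (9 − 6) − 0 = 3, and there is no ∂_2, so H_1 ≅ Z^3.

As a check, the Euler characteristic is 7 − 9 = -2, which agrees with 1 − 3 = -2.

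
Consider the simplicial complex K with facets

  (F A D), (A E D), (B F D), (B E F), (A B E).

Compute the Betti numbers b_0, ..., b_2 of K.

b_0 = 1, b_1 = 1, b_2 = 0.

Order the vertices as A < B < D < E < F. Listing each simplex with vertices in this order, K has dimension 2 with simplices:

  0-simplices (5): A, B, D, E, F
  1-simplices (10): AB, AD, AE, AF, BD, BE, BF, DE, DF, EF
  2-simplices (5): ABE, ADE, ADF, BDF, BEF

Hence C_0 ≅ Z^5, C_1 ≅ Z^10, C_2 ≅ Z^5.

The boundary map ∂_1: C_1 → C_0 sends each edge [p,q] (with p < q) to q − p.
The 5×10 boundary matrix has rank 4 and Smith normal form diag(1,1,1,1).

Boundary ∂_2: C_2 → C_1 acts by ∂[p,q,r] = [q,r] − [p,r] + [p,q]. For instance
  ∂ABE = BE − AE + AB,
  ∂BEF = EF − BF + BE.
The 10×5 boundary matrix has rank 5 and Smith normal form diag(1,1,1,1,1).

Reading off H_k = ker ∂_k / im ∂_{k+1}:

  H_0: rank C_0 − rank ∂_1 = 5 − 4 = 1, and the invariant factors of ∂_1 are all 1, so H_0 ≅ Z.
  H_1: rank ker ∂_1 − rank ∂_2 = (10 − 4) − 5 = 1, and the invariant factors of ∂_2 are all 1, so H_1 ≅ Z.
  H_2: rank ker ∂_2 − rank ∂_3 = (5 − 5) − 0 = 0, and there is no ∂_3, so H_2 ≅ 0.

Hence the Betti numbers are b_0 = 1, b_1 = 1, b_2 = 0.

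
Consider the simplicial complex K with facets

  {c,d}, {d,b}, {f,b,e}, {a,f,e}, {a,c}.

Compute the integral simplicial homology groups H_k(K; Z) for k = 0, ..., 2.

We work with the vertex ordering a < b < c < d < e < f. The simplices of K, each written with vertices in increasing order, are:

  0-simplices (6): a, b, c, d, e, f
  1-simplices (8): ac, ae, af, bd, be, bf, cd, ef
  2-simplices (2): aef, bef

giving chain groups C_0 ≅ Z^6, C_1 ≅ Z^8, C_2 ≅ Z^2.

The boundary map ∂_1: C_1 → C_0 is given by ∂[p,q] = [q] − [p]. For instance
  ∂bf = f − b.
The 6×8 boundary matrix has rank 5 and Smith normal form diag(1,1,1,1,1).

∂_2: C_2 → C_1 maps a triangle to the signed sum of its edges. For instance
  ∂aef = ef − af + ae,
  ∂bef = ef − bf + be.
The 8×2 boundary matrix has rank 2 and Smith normal form diag(1,1).

Reading off H_k = ker ∂_k / im ∂_{k+1}:

  H_0: rank C_0 − rank ∂_1 = 6 − 5 = 1, and the invariant factors of ∂_1 are all 1, so H_0 = Z.
  H_1: rank ker ∂_1 − rank ∂_2 = (8 − 5) − 2 = 1, and the invariant factors of ∂_2 are all 1, so H_1 = Z.
  H_2: rank ker ∂_2 − rank ∂_3 = (2 − 2) − 0 = 0, and there is no ∂_3, so H_2 = 0.

As a check, the Euler characteristic is 6 − 8 + 2 = 0, which agrees with 1 − 1 + 0 = 0.

H_0 ≅ Z,  H_1 ≅ Z,  H_2 = 0.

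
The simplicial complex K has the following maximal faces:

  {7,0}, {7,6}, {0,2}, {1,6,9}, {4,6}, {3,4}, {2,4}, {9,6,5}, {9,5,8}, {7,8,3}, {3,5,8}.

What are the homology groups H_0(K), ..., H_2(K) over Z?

Fix the vertex order 0 < 1 < 2 < 3 < 4 < 5 < 6 < 7 < 8 < 9 and write every simplex with vertices in increasing order. Then dim K = 2 and the simplices of K are:

  0-simplices (10): [0], [1], [2], [3], [4], [5], [6], [7], [8], [9]
  1-simplices (17): [0,2], [0,7], [1,6], [1,9], [2,4], [3,4], [3,5], [3,7], [3,8], [4,6], [5,6], [5,8], [5,9], [6,7], [6,9], [7,8], [8,9]
  2-simplices (5): [1,6,9], [3,5,8], [3,7,8], [5,6,9], [5,8,9]

giving chain groups C_0 ≅ Z^10, C_1 ≅ Z^17, C_2 ≅ Z^5.

The boundary map ∂_1: C_1 → C_0 is given by ∂[p,q] = [q] − [p]. For instance
  ∂[1,6] = [6] − [1].
The 10×17 boundary matrix has rank 9 and Smith normal form diag(1,1,1,1,1,1,1,1,1).

The boundary map ∂_2: C_2 → C_1 acts by ∂[p,q,r] = [q,r] − [p,r] + [p,q]. For instance
  ∂[3,7,8] = [7,8] − [3,8] + [3,7],
  ∂[5,6,9] = [6,9] − [5,9] + [5,6].
As a 17×5 matrix over Z this has rank 5, with invariant factors (1,1,1,1,1).

Now H_k = ker ∂_k / im ∂_{k+1}, so:

  H_0: rank C_0 − rank ∂_1 = 10 − 9 = 1, and the invariant factors of ∂_1 are all 1, so H_0 = Z.
  H_1: rank ker ∂_1 − rank ∂_2 = (17 − 9) − 5 = 3, and the invariant factors of ∂_2 are all 1, so H_1 = Z^3.
  H_2: rank ker ∂_2 − rank ∂_3 = (5 − 5) − 0 = 0, and there is no ∂_3, so H_2 = 0.

H_0 ≅ Z,  H_1 ≅ Z^3,  H_2 = 0.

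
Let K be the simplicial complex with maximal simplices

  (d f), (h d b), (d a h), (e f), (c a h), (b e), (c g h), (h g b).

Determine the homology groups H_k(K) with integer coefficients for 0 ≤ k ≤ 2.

Take the total order a < b < c < d < e < f < g < h on the vertex set. Then K (dimension 2) consists of the simplices:

  0-simplices (8): a, b, c, d, e, f, g, h
  1-simplices (13): ac, ad, ah, bd, be, bg, bh, cg, ch, df, dh, ef, gh
  2-simplices (5): ach, adh, bdh, bgh, cgh

Hence C_0 ≅ Z^8, C_1 ≅ Z^13, C_2 ≅ Z^5.

Boundary ∂_1: C_1 → C_0 maps an edge to its endpoints' difference, ∂[p,q] = q − p. For instance
  ∂bh = h − b.
As a 8×13 matrix over Z this has rank 7, with invariant factors (1,1,1,1,1,1,1).

Boundary ∂_2: C_2 → C_1 sends each 2-simplex [p,q,r] to [q,r] − [p,r] + [p,q]. For instance
  ∂ach = ch − ah + ac,
  ∂adh = dh − ah + ad.
The 13×5 boundary matrix has rank 5 and Smith normal form diag(1,1,1,1,1).

Reading off H_k = ker ∂_k / im ∂_{k+1}:

  H_0: rank C_0 − rank ∂_1 = 8 − 7 = 1, and the invariant factors of ∂_1 are all 1, so H_0 = Z.
  H_1: rank ker ∂_1 − rank ∂_2 = (13 − 7) − 5 = 1, and the invariant factors of ∂_2 are all 1, so H_1 = Z.
  H_2: rank ker ∂_2 − rank ∂_3 = (5 − 5) − 0 = 0, and there is no ∂_3, so H_2 = 0.

H_0 = Z,  H_1 = Z,  H_2 = 0.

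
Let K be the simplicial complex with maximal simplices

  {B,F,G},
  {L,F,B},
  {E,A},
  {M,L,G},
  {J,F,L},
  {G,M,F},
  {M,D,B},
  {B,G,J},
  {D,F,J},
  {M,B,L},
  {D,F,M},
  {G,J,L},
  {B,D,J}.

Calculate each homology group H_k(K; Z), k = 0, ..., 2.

K has 9 vertices, 19 edges, 12 triangles.
rank ∂_0 = 0, rank ∂_1 = 7 ⇒ b_0 = 9 − 0 − 7 = 2; all invariant factors of ∂_1 are 1 so no torsion. So H_0 = Z^2.
rank ∂_1 = 7, rank ∂_2 = 12 ⇒ b_1 = 19 − 7 − 12 = 0; ∂_2 has invariant factor(s) [2] giving torsion. So H_1 = Z/2.
rank ∂_2 = 12, rank ∂_3 = 0 ⇒ b_2 = 12 − 12 − 0 = 0. So H_2 = 0.

H_0 ≅ Z^2,  H_1 ≅ Z/2,  H_2 = 0.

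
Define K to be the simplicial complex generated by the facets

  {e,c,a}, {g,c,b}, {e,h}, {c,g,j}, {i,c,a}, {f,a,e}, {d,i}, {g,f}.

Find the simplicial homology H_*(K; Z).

H_0 ≅ Z,  H_1 ≅ Z,  H_2 = 0.

Take the total order a < b < c < d < e < f < g < h < i < j on the vertex set. Then K (dimension 2) consists of the simplices:

  0-simplices (10): a, b, c, d, e, f, g, h, i, j
  1-simplices (15): ac, ae, af, ai, bc, bg, ce, cg, ci, cj, di, ef, eh, fg, gj
  2-simplices (5): ace, aci, aef, bcg, cgj

giving chain groups C_0 ≅ Z^10, C_1 ≅ Z^15, C_2 ≅ Z^5.

The boundary map ∂_1: C_1 → C_0 sends each edge [p,q] (with p < q) to q − p. For instance
  ∂fg = g − f.
The 10×15 boundary matrix has rank 9 and Smith normal form diag(1,1,1,1,1,1,1,1,1).

Boundary ∂_2: C_2 → C_1 maps a triangle to the signed sum of its edges. For instance
  ∂ace = ce − ae + ac,
  ∂bcg = cg − bg + bc.
The 15×5 boundary matrix has rank 5 and Smith normal form diag(1,1,1,1,1).

From H_k ≅ ker(∂_k) / im(∂_{k+1}) we obtain:

  H_0: rank C_0 − rank ∂_1 = 10 − 9 = 1, and the invariant factors of ∂_1 are all 1, so H_0 = Z.
  H_1: rank ker ∂_1 − rank ∂_2 = (15 − 9) − 5 = 1, and the invariant factors of ∂_2 are all 1, so H_1 = Z.
  H_2: rank ker ∂_2 − rank ∂_3 = (5 − 5) − 0 = 0, and there is no ∂_3, so H_2 = 0.

As a check, the Euler characteristic is 10 − 15 + 5 = 0, which agrees with 1 − 1 + 0 = 0.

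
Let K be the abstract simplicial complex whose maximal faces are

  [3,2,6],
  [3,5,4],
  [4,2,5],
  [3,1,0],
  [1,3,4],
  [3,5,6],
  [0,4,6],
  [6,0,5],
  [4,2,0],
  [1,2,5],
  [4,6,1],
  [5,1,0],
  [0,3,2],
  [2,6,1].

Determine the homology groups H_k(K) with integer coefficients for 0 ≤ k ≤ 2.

Order the vertices as 0 < 1 < 2 < 3 < 4 < 5 < 6. Listing each simplex with vertices in this order, K has dimension 2 with simplices:

  0-simplices (7): [0], [1], [2], [3], [4], [5], [6]
  1-simplices (21): [0,1], [0,2], [0,3], [0,4], [0,5], [0,6], [1,2], [1,3], [1,4], [1,5], [1,6], [2,3], [2,4], [2,5], [2,6], [3,4], [3,5], [3,6], [4,5], [4,6], [5,6]
  2-simplices (14): [0,1,3], [0,1,5], [0,2,3], [0,2,4], [0,4,6], [0,5,6], [1,2,5], [1,2,6], [1,3,4], [1,4,6], [2,3,6], [2,4,5], [3,4,5], [3,5,6]

giving chain groups C_0 ≅ Z^7, C_1 ≅ Z^21, C_2 ≅ Z^14.

∂_1: C_1 → C_0 sends each edge [p,q] (with p < q) to q − p.
The 7×21 boundary matrix has rank 6 and Smith normal form diag(1,1,1,1,1,1).

The boundary map ∂_2: C_2 → C_1 acts by ∂[p,q,r] = [q,r] − [p,r] + [p,q]. For instance
  ∂[3,5,6] = [5,6] − [3,6] + [3,5],
  ∂[3,4,5] = [4,5] − [3,5] + [3,4].
The 21×14 boundary matrix has rank 13 and Smith normal form diag(1,1,1,1,1,1,1,1,1,1,1,1,1).

Computing H_k = (kernel of ∂_k) / (image of ∂_{k+1}):

  H_0: rank C_0 − rank ∂_1 = 7 − 6 = 1, and the invariant factors of ∂_1 are all 1, so H_0 = Z.
  H_1: rank ker ∂_1 − rank ∂_2 = (21 − 6) − 13 = 2, and the invariant factors of ∂_2 are all 1, so H_1 = Z^2.
  H_2: rank ker ∂_2 − rank ∂_3 = (14 − 13) − 0 = 1, and there is no ∂_3, so H_2 = Z.

(K is a triangulation of the torus T^2.)

H_0 = Z,  H_1 = Z^2,  H_2 = Z.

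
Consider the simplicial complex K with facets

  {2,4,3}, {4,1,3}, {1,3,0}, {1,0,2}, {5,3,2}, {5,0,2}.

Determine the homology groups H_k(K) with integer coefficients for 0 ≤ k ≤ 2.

H_0 = Z,  H_1 = Z,  H_2 = 0.

We work with the vertex ordering 0 < 1 < 2 < 3 < 4 < 5. The simplices of K, each written with vertices in increasing order, are:

  0-simplices (6): [0], [1], [2], [3], [4], [5]
  1-simplices (12): [0,1], [0,2], [0,3], [0,5], [1,2], [1,3], [1,4], [2,3], [2,4], [2,5], [3,4], [3,5]
  2-simplices (6): [0,1,2], [0,1,3], [0,2,5], [1,3,4], [2,3,4], [2,3,5]

so the chain groups are C_0 ≅ Z^6, C_1 ≅ Z^12, C_2 ≅ Z^6.

∂_1: C_1 → C_0 maps an edge to its endpoints' difference, ∂[p,q] = q − p. For instance
  ∂[1,4] = [4] − [1].
This gives a 6×12 integer matrix of rank 5; reducing to Smith normal form yields diagonal entries (1,1,1,1,1).

The boundary map ∂_2: C_2 → C_1 acts by ∂[p,q,r] = [q,r] − [p,r] + [p,q]. For instance
  ∂[1,3,4] = [3,4] − [1,4] + [1,3],
  ∂[0,1,3] = [1,3] − [0,3] + [0,1].
The resulting 12×6 matrix has rank 6, and its Smith normal form has invariant factors (1,1,1,1,1,1).

From H_k ≅ ker(∂_k) / im(∂_{k+1}) we obtain:

  H_0: rank C_0 − rank ∂_1 = 6 − 5 = 1, and the invariant factors of ∂_1 are all 1, so H_0 = Z.
  H_1: rank ker ∂_1 − rank ∂_2 = (12 − 5) − 6 = 1, and the invariant factors of ∂_2 are all 1, so H_1 = Z.
  H_2: rank ker ∂_2 − rank ∂_3 = (6 − 6) − 0 = 0, and there is no ∂_3, so H_2 = 0.

As a check, the Euler characteristic is 6 − 12 + 6 = 0, which agrees with 1 − 1 + 0 = 0.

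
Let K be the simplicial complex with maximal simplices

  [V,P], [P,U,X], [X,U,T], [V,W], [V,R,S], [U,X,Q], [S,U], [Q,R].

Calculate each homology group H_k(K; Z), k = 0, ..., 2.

K has 9 vertices, 14 edges, 4 triangles.
rank ∂_0 = 0, rank ∂_1 = 8 ⇒ b_0 = 9 − 0 − 8 = 1; all invariant factors of ∂_1 are 1 so no torsion. So H_0 = Z.
rank ∂_1 = 8, rank ∂_2 = 4 ⇒ b_1 = 14 − 8 − 4 = 2; all invariant factors of ∂_2 are 1 so no torsion. So H_1 = Z^2.
rank ∂_2 = 4, rank ∂_3 = 0 ⇒ b_2 = 4 − 4 − 0 = 0. So H_2 = 0.

H_0 ≅ Z,  H_1 ≅ Z^2,  H_2 = 0.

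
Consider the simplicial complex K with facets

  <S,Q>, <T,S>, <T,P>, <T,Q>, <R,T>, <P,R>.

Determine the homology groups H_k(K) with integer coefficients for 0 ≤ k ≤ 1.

H_0 ≅ Z,  H_1 ≅ Z^2.

Fix the vertex order P < Q < R < S < T and write every simplex with vertices in increasing order. Then dim K = 1 and the simplices of K are:

  0-simplices (5): P, Q, R, S, T
  1-simplices (6): PR, PT, QS, QT, RT, ST

giving chain groups C_0 ≅ Z^5, C_1 ≅ Z^6.

∂_1: C_1 → C_0 is given by ∂[p,q] = [q] − [p].
As a 5×6 matrix over Z this has rank 4, with invariant factors (1,1,1,1).

Reading off H_k = ker ∂_k / im ∂_{k+1}:

  H_0: rank C_0 − rank ∂_1 = 5 − 4 = 1, and the invariant factors of ∂_1 are all 1, so H_0 ≅ Z.
  H_1: rank ker ∂_1 − rank ∂_2 = (6 − 4) − 0 = 2, and there is no ∂_2, so H_1 ≅ Z^2.

As a check, the Euler characteristic is 5 − 6 = -1, which agrees with 1 − 2 = -1.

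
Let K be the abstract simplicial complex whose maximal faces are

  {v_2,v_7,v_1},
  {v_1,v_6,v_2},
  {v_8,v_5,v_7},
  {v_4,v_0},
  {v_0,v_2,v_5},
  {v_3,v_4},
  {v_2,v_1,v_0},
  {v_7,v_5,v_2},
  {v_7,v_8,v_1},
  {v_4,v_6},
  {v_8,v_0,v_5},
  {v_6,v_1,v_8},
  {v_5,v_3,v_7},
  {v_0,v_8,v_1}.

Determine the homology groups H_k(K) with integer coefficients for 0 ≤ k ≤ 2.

Fix the vertex order v_0 < v_1 < v_2 < v_3 < v_4 < v_5 < v_6 < v_7 < v_8 and write every simplex with vertices in increasing order. Then dim K = 2 and the simplices of K are:

  0-simplices (9): [v_0], [v_1], [v_2], [v_3], [v_4], [v_5], [v_6], [v_7], [v_8]
  1-simplices (20): (20 of them)
  2-simplices (11): (11 of them)

Hence C_0 ≅ Z^9, C_1 ≅ Z^20, C_2 ≅ Z^11.

∂_1: C_1 → C_0 is given by ∂[p,q] = [q] − [p]. For instance
  ∂[v_2,v_7] = [v_7] − [v_2].
This gives a 9×20 integer matrix of rank 8; reducing to Smith normal form yields diagonal entries (1,1,1,1,1,1,1,1).

The boundary map ∂_2: C_2 → C_1 maps a triangle to the signed sum of its edges. For instance
  ∂[v_1,v_2,v_7] = [v_2,v_7] − [v_1,v_7] + [v_1,v_2],
  ∂[v_0,v_1,v_2] = [v_1,v_2] − [v_0,v_2] + [v_0,v_1].
The 20×11 boundary matrix has rank 10 and Smith normal form diag(1,1,1,1,1,1,1,1,1,1).

From H_k ≅ ker(∂_k) / im(∂_{k+1}) we obtain:

  H_0: rank C_0 − rank ∂_1 = 9 − 8 = 1, and the invariant factors of ∂_1 are all 1, so H_0 ≅ Z.
  H_1: rank ker ∂_1 − rank ∂_2 = (20 − 8) − 10 = 2, and the invariant factors of ∂_2 are all 1, so H_1 ≅ Z^2.
  H_2: rank ker ∂_2 − rank ∂_3 = (11 − 10) − 0 = 1, and there is no ∂_3, so H_2 ≅ Z.

H_0 = Z,  H_1 = Z^2,  H_2 = Z.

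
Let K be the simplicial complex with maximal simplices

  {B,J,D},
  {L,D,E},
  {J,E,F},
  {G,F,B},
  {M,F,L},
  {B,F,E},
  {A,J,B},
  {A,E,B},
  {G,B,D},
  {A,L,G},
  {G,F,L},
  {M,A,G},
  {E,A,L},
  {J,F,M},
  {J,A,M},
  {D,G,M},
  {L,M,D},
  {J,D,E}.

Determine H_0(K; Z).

H_0 ≅ Z.

K has 9 vertices, 27 edges, 18 triangles.
rank ∂_0 = 0, rank ∂_1 = 8 ⇒ b_0 = 9 − 0 − 8 = 1; all invariant factors of ∂_1 are 1 so no torsion. So H_0 = Z.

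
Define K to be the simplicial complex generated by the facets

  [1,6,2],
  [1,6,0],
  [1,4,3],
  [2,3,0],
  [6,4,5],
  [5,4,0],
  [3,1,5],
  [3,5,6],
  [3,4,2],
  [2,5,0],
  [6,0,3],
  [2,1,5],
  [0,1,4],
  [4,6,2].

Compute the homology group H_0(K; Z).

H_0 ≅ Z.

We work with the vertex ordering 0 < 1 < 2 < 3 < 4 < 5 < 6. The simplices of K, each written with vertices in increasing order, are:

  0-simplices (7): [0], [1], [2], [3], [4], [5], [6]
  1-simplices (21): [0,1], [0,2], [0,3], [0,4], [0,5], [0,6], [1,2], [1,3], [1,4], [1,5], [1,6], [2,3], [2,4], [2,5], [2,6], [3,4], [3,5], [3,6], [4,5], [4,6], [5,6]
  2-simplices (14): [0,1,4], [0,1,6], [0,2,3], [0,2,5], [0,3,6], [0,4,5], [1,2,5], [1,2,6], [1,3,4], [1,3,5], [2,3,4], [2,4,6], [3,5,6], [4,5,6]

giving chain groups C_0 ≅ Z^7, C_1 ≅ Z^21, C_2 ≅ Z^14.

Boundary ∂_1: C_1 → C_0 sends each edge [p,q] (with p < q) to q − p. For instance
  ∂[0,2] = [2] − [0].
As a 7×21 matrix over Z this has rank 6, with invariant factors (1,1,1,1,1,1).

Boundary ∂_2: C_2 → C_1 maps a triangle to the signed sum of its edges. For instance
  ∂[1,3,5] = [3,5] − [1,5] + [1,3],
  ∂[2,3,4] = [3,4] − [2,4] + [2,3].
The 21×14 boundary matrix has rank 13 and Smith normal form diag(1,1,1,1,1,1,1,1,1,1,1,1,1).

Computing H_k = (kernel of ∂_k) / (image of ∂_{k+1}):

  H_0: rank C_0 − rank ∂_1 = 7 − 6 = 1, and the invariant factors of ∂_1 are all 1, so H_0 ≅ Z.

(K is a triangulation of the torus T^2.)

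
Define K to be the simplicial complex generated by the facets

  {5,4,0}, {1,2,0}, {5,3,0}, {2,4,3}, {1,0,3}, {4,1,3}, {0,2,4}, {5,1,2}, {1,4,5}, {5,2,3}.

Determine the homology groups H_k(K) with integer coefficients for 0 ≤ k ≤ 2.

H_0 ≅ Z,  H_1 ≅ Z/2Z,  H_2 = 0.

K has 6 vertices, 15 edges, 10 triangles.
rank ∂_0 = 0, rank ∂_1 = 5 ⇒ b_0 = 6 − 0 − 5 = 1; all invariant factors of ∂_1 are 1 so no torsion. So H_0 = Z.
rank ∂_1 = 5, rank ∂_2 = 10 ⇒ b_1 = 15 − 5 − 10 = 0; ∂_2 has invariant factor(s) [2] giving torsion. So H_1 = Z/2Z.
rank ∂_2 = 10, rank ∂_3 = 0 ⇒ b_2 = 10 − 10 − 0 = 0. So H_2 = 0.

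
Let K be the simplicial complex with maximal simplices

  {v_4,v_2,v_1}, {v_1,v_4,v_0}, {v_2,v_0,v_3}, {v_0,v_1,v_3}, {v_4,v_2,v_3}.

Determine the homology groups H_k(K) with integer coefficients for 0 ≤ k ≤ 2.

Order the vertices as v_0 < v_1 < v_2 < v_3 < v_4. Listing each simplex with vertices in this order, K has dimension 2 with simplices:

  0-simplices (5): [v_0], [v_1], [v_2], [v_3], [v_4]
  1-simplices (10): [v_0,v_1], [v_0,v_2], [v_0,v_3], [v_0,v_4], [v_1,v_2], [v_1,v_3], [v_1,v_4], [v_2,v_3], [v_2,v_4], [v_3,v_4]
  2-simplices (5): [v_0,v_1,v_3], [v_0,v_1,v_4], [v_0,v_2,v_3], [v_1,v_2,v_4], [v_2,v_3,v_4]

Hence C_0 ≅ Z^5, C_1 ≅ Z^10, C_2 ≅ Z^5.

Boundary ∂_1: C_1 → C_0 is given by ∂[p,q] = [q] − [p].
The resulting 5×10 matrix has rank 4, and its Smith normal form has invariant factors (1,1,1,1).

Boundary ∂_2: C_2 → C_1 maps a triangle to the signed sum of its edges. For instance
  ∂[v_0,v_1,v_4] = [v_1,v_4] − [v_0,v_4] + [v_0,v_1],
  ∂[v_1,v_2,v_4] = [v_2,v_4] − [v_1,v_4] + [v_1,v_2].
As a 10×5 matrix over Z this has rank 5, with invariant factors (1,1,1,1,1).

Now H_k = ker ∂_k / im ∂_{k+1}, so:

  H_0: rank C_0 − rank ∂_1 = 5 − 4 = 1, and the invariant factors of ∂_1 are all 1, so H_0 ≅ Z.
  H_1: rank ker ∂_1 − rank ∂_2 = (10 − 4) − 5 = 1, and the invariant factors of ∂_2 are all 1, so H_1 ≅ Z.
  H_2: rank ker ∂_2 − rank ∂_3 = (5 − 5) − 0 = 0, and there is no ∂_3, so H_2 ≅ 0.

As a check, the Euler characteristic is 5 − 10 + 5 = 0, which agrees with 1 − 1 + 0 = 0.

H_0 ≅ Z,  H_1 ≅ Z,  H_2 = 0.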